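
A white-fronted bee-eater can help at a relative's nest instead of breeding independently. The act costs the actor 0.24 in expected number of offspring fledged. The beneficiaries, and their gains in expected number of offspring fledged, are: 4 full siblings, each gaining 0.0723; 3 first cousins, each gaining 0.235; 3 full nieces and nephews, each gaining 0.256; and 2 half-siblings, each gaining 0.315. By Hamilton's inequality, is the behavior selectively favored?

Hamilton's rule: the trait is favored when the sum of r·B over every recipient exceeds the actor's cost C.
r to a full sibling = 0.5 (full sibs share both parents — two paths of length 2: r = 2·(1/2)^2 = 1/2).
r to a first cousin = 0.125 (first cousins share one grandparent pair — two paths of length 4: r = 2·(1/2)^4 = 1/8).
r to a full niece or nephew = 0.25 (full aunt/uncle↔niece/nephew: two paths of length 3 through the shared grandparent pair: r = 2·(1/2)^3 = 1/4).
r to a half-sibling = 0.25 (half-sibs share one parent — one path of length 2: r = (1/2)^2 = 1/4).
Summing one r·B term per recipient: 4·0.5·0.0723 + 3·0.125·0.235 + 3·0.25·0.256 + 2·0.25·0.315 = 0.582225.
0.582225 > 0.24: the indirect benefit exceeds the cost.

Yes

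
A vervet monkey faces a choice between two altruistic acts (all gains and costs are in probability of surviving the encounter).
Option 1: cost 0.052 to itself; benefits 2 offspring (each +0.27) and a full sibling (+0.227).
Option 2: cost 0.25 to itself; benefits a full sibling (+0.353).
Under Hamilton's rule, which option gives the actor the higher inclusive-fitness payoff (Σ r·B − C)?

Option 1: r to an offspring = 0.5.
Option 1: r to a full sibling = 0.5.
Option 1: Σ r·B − C = (2·0.5·0.27 + 1·0.5·0.227) − 0.052 = 0.3315.
Option 2: r to a full sibling = 0.5.
Option 2: Σ r·B − C = (1·0.5·0.353) − 0.25 = -0.0735.
Option 1 has the higher net inclusive-fitness payoff.

Option 1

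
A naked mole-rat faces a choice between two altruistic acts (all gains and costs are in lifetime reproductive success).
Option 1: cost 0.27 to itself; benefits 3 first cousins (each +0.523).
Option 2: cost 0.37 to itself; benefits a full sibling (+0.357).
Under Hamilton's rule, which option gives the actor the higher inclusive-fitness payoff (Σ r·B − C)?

Option 1: r to a first cousin = 0.125.
Option 1: Σ r·B − C = (3·0.125·0.523) − 0.27 = -0.073875.
Option 2: r to a full sibling = 0.5.
Option 2: Σ r·B − C = (1·0.5·0.357) − 0.37 = -0.1915.
Option 1 has the higher net inclusive-fitness payoff.

Option 1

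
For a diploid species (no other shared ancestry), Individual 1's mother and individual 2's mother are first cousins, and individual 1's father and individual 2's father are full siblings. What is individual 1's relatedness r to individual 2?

0.15625

Independent pedigree routes through distinct common ancestors add.
Individual 1 and individual 2 are related in two ways: second cousins through their mothers (r = 1/32) and first cousins through their fathers (r = 1/8).
r = 1/32 + 1/8 = 0.15625.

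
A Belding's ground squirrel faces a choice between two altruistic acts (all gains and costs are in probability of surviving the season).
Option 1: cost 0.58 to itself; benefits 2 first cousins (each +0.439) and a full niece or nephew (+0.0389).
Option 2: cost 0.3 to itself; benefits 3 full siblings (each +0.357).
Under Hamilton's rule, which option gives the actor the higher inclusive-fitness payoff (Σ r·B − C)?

Option 1: r to a first cousin = 0.125.
Option 1: r to a full niece or nephew = 0.25.
Option 1: Σ r·B − C = (2·0.125·0.439 + 1·0.25·0.0389) − 0.58 = -0.460525.
Option 2: r to a full sibling = 0.5.
Option 2: Σ r·B − C = (3·0.5·0.357) − 0.3 = 0.2355.
Option 2 has the higher net inclusive-fitness payoff.

Option 2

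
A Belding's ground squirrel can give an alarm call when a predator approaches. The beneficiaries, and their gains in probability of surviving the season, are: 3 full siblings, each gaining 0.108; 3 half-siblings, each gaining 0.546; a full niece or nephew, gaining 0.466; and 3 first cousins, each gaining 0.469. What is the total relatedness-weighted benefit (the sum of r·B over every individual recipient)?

r to a full sibling = 1/2 (full sibs share both parents — two paths of length 2: r = 2·(1/2)^2 = 1/2).
r to a half-sibling = 0.25 (half-sibs share one parent — one path of length 2: r = (1/2)^2 = 1/4).
r to a full niece or nephew = 0.25 (full aunt/uncle↔niece/nephew: two paths of length 3 through the shared grandparent pair: r = 2·(1/2)^3 = 1/4).
r to a first cousin = 0.125 (first cousins share one grandparent pair — two paths of length 4: r = 2·(1/2)^4 = 1/8).
Summing one r·B term per recipient: 3·0.5·0.108 + 3·0.25·0.546 + 1·0.25·0.466 + 3·0.125·0.469 = 0.863875.

0.863875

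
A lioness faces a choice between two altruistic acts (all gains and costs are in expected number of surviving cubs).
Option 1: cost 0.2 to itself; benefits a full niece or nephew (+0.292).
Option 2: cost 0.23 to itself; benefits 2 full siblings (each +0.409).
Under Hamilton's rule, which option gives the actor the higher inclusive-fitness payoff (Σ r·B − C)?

Option 1: r to a full niece or nephew = 0.25.
Option 1: Σ r·B − C = (1·0.25·0.292) − 0.2 = -0.127.
Option 2: r to a full sibling = 0.5.
Option 2: Σ r·B − C = (2·0.5·0.409) − 0.23 = 0.179.
Option 2 has the higher net inclusive-fitness payoff.

Option 2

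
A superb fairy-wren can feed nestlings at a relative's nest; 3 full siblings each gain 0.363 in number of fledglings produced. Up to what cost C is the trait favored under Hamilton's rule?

0.5445

r to a full sibling = 0.5 (full sibs share both parents — two paths of length 2: r = 2·(1/2)^2 = 1/2).
Hamilton's rule: n·r·B > C, so the trait is favored while C < n·r·B = 3·0.5·0.363 = 0.5445.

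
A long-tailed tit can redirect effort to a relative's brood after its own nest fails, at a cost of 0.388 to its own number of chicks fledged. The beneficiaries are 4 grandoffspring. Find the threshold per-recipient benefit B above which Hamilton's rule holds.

r to a grandoffspring = 0.25 (two parent–offspring links: r = (1/2)^2 = 1/4).
Hamilton's rule with n recipients of equal r: n·r·B > C, so B > C/(n·r) = 0.388/(4·0.25) = 0.388.

0.388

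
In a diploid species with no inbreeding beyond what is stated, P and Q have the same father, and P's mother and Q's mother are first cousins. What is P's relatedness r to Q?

0.28125

Relatedness sums over independent paths through distinct common ancestors.
P and Q are related in two ways: half-sibs through their shared father (r = 1/4) and second cousins through their mothers (r = 1/32).
r = 1/4 + 1/32 = 9/32 = 0.28125.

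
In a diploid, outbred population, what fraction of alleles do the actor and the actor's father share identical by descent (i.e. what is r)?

Each parent–offspring link contributes a factor of 1/2, and independent paths through distinct common ancestors add.
One parent–offspring link: r = (1/2)^1 = 1/2.

0.5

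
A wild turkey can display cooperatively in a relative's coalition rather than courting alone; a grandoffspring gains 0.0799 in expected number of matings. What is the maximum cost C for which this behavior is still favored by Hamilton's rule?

r to a grandoffspring = 0.25 (two parent–offspring links: r = (1/2)^2 = 1/4).
Hamilton's rule: n·r·B > C, so the trait is favored while C < n·r·B = 1·0.25·0.0799 = 0.019975.

0.019975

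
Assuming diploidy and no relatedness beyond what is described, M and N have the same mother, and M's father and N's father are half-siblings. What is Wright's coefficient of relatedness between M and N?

Wright's path rule: contributions from independent ancestry routes add.
M and N are related in two ways: half-sibs through their shared mother (r = 1/4) and half first cousins through their fathers (r = 1/16).
r = 1/4 + 1/16 = 5/16 = 0.3125.

0.3125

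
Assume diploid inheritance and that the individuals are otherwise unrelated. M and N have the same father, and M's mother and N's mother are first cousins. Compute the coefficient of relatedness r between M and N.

Independent pedigree routes through distinct common ancestors add.
M and N are related in two ways: half-sibs through their shared father (r = 1/4) and second cousins through their mothers (r = 1/32).
r = 1/4 + 1/32 = 0.28125.

0.28125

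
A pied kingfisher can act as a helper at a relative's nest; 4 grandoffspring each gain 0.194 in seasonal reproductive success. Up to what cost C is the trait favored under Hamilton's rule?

r to a grandoffspring = 0.25 (two parent–offspring links: r = (1/2)^2 = 1/4).
Hamilton's rule: n·r·B > C, so the trait is favored while C < n·r·B = 4·0.25·0.194 = 0.194.

0.194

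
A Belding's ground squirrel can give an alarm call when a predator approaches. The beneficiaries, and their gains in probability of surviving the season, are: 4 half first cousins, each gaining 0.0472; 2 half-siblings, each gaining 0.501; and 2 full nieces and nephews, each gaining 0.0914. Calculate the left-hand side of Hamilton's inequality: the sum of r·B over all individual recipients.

0.308

r to a half first cousin = 1/16 (half first cousins share one grandparent — one path of length 4: r = (1/2)^4 = 1/16).
r to a half-sibling = 1/4 (half-sibs share one parent — one path of length 2: r = (1/2)^2 = 1/4).
r to a full niece or nephew = 0.25 (full aunt/uncle↔niece/nephew: two paths of length 3 through the shared grandparent pair: r = 2·(1/2)^3 = 1/4).
Summing one r·B term per recipient: 4·0.0625·0.0472 + 2·0.25·0.501 + 2·0.25·0.0914 = 0.308.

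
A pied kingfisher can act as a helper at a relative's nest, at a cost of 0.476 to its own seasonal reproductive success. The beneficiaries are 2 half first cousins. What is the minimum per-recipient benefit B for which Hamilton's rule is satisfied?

3.808

r to a half first cousin = 1/16 (half first cousins share one grandparent — one path of length 4: r = (1/2)^4 = 1/16).
Hamilton's rule with n recipients of equal r: n·r·B > C, so B > C/(n·r) = 0.476/(2·0.0625) = 3.808.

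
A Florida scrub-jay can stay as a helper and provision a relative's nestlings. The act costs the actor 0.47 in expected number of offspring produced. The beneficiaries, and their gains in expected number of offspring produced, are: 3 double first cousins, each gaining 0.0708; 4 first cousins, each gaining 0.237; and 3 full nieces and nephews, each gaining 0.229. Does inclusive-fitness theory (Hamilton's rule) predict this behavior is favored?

Hamilton's rule: the trait is favored when the sum of r·B over every recipient exceeds the actor's cost C.
r to a double first cousin = 1/4 (double first cousins share both grandparent pairs — four paths of length 4: r = 4·(1/2)^4 = 1/4).
r to a first cousin = 0.125 (first cousins share one grandparent pair — two paths of length 4: r = 2·(1/2)^4 = 1/8).
r to a full niece or nephew = 0.25 (full aunt/uncle↔niece/nephew: two paths of length 3 through the shared grandparent pair: r = 2·(1/2)^3 = 1/4).
Summing one r·B term per recipient: 3·0.25·0.0708 + 4·0.125·0.237 + 3·0.25·0.229 = 0.34335.
0.34335 < 0.47: the indirect benefit is less than the cost.

No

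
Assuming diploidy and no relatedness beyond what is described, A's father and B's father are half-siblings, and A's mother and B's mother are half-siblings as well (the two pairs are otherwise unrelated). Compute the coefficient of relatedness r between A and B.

0.125

With two independent routes of shared ancestry, r is the sum of the two contributions.
A and B are related in two ways: half first cousins through their fathers (r = 1/16) and half first cousins through their mothers (r = 1/16).
r = 1/16 + 1/16 = 0.125.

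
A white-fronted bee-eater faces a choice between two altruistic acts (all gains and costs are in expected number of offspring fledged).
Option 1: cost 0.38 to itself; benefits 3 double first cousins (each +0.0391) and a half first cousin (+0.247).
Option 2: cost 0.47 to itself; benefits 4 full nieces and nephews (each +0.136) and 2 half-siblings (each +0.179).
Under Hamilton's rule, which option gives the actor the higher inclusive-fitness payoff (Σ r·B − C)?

Option 2

Option 1: r to a double first cousin = 0.25.
Option 1: r to a half first cousin = 0.0625.
Option 1: Σ r·B − C = (3·0.25·0.0391 + 1·0.0625·0.247) − 0.38 = -0.3352375.
Option 2: r to a full niece or nephew = 0.25.
Option 2: r to a half-sibling = 0.25.
Option 2: Σ r·B − C = (4·0.25·0.136 + 2·0.25·0.179) − 0.47 = -0.2445.
Option 2 has the higher net inclusive-fitness payoff.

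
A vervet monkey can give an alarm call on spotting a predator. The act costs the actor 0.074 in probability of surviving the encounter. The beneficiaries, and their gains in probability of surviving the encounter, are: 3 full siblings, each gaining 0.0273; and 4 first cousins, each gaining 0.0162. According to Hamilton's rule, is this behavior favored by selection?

No

Hamilton's rule: the trait is favored when the sum of r·B over every recipient exceeds the actor's cost C.
r to a full sibling = 0.5 (full sibs share both parents — two paths of length 2: r = 2·(1/2)^2 = 1/2).
r to a first cousin = 1/8 (first cousins share one grandparent pair — two paths of length 4: r = 2·(1/2)^4 = 1/8).
Summing one r·B term per recipient: 3·0.5·0.0273 + 4·0.125·0.0162 = 0.04905.
0.04905 < 0.074: the indirect benefit is less than the cost.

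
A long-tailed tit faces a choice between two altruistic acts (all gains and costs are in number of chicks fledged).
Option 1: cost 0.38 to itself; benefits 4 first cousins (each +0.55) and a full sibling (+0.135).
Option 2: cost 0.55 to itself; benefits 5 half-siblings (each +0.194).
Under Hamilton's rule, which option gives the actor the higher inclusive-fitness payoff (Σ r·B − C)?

Option 1: r to a first cousin = 0.125.
Option 1: r to a full sibling = 0.5.
Option 1: Σ r·B − C = (4·0.125·0.55 + 1·0.5·0.135) − 0.38 = -0.0375.
Option 2: r to a half-sibling = 0.25.
Option 2: Σ r·B − C = (5·0.25·0.194) − 0.55 = -0.3075.
Option 1 has the higher net inclusive-fitness payoff.

Option 1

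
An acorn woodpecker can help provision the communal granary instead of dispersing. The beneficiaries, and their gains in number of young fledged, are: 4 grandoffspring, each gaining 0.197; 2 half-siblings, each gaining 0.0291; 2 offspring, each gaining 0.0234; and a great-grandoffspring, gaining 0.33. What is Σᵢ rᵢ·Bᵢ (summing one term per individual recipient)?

r to a grandoffspring = 0.25 (two parent–offspring links: r = (1/2)^2 = 1/4).
r to a half-sibling = 0.25 (half-sibs share one parent — one path of length 2: r = (1/2)^2 = 1/4).
r to an offspring = 1/2 (one parent–offspring link: r = (1/2)^1 = 1/2).
r to a great-grandoffspring = 0.125 (three parent–offspring links: r = (1/2)^3 = 1/8).
Summing one r·B term per recipient: 4·0.25·0.197 + 2·0.25·0.0291 + 2·0.5·0.0234 + 1·0.125·0.33 = 0.2762.

0.2762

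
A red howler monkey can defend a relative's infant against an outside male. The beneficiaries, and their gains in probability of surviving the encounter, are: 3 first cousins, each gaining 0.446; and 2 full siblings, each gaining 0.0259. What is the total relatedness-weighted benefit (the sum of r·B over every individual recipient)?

r to a first cousin = 1/8 (first cousins share one grandparent pair — two paths of length 4: r = 2·(1/2)^4 = 1/8).
r to a full sibling = 0.5 (full sibs share both parents — two paths of length 2: r = 2·(1/2)^2 = 1/2).
Summing one r·B term per recipient: 3·0.125·0.446 + 2·0.5·0.0259 = 0.19315.

0.19315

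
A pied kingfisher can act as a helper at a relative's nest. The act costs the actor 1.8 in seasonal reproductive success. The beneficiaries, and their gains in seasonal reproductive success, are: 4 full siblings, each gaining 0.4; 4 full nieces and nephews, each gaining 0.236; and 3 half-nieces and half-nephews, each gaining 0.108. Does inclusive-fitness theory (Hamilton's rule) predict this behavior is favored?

No

Hamilton's rule: the trait is favored when the sum of r·B over every recipient exceeds the actor's cost C.
r to a full sibling = 0.5 (full sibs share both parents — two paths of length 2: r = 2·(1/2)^2 = 1/2).
r to a full niece or nephew = 1/4 (full aunt/uncle↔niece/nephew: two paths of length 3 through the shared grandparent pair: r = 2·(1/2)^3 = 1/4).
r to a half-niece or half-nephew = 1/8 (half-aunt/uncle↔niece/nephew: one path of length 3: r = (1/2)^3 = 1/8).
Summing one r·B term per recipient: 4·0.5·0.4 + 4·0.25·0.236 + 3·0.125·0.108 = 1.0765.
1.0765 < 1.8: the indirect benefit is less than the cost.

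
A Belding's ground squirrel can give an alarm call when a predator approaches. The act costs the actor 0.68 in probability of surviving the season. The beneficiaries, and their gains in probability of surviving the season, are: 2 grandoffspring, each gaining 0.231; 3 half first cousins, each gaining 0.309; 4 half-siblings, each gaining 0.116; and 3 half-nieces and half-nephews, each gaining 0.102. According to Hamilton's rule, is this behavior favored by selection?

No

Hamilton's rule: the trait is favored when the sum of r·B over every recipient exceeds the actor's cost C.
r to a grandoffspring = 1/4 (two parent–offspring links: r = (1/2)^2 = 1/4).
r to a half first cousin = 0.0625 (half first cousins share one grandparent — one path of length 4: r = (1/2)^4 = 1/16).
r to a half-sibling = 1/4 (half-sibs share one parent — one path of length 2: r = (1/2)^2 = 1/4).
r to a half-niece or half-nephew = 1/8 (half-aunt/uncle↔niece/nephew: one path of length 3: r = (1/2)^3 = 1/8).
Summing one r·B term per recipient: 2·0.25·0.231 + 3·0.0625·0.309 + 4·0.25·0.116 + 3·0.125·0.102 = 0.3276875.
0.3276875 < 0.68: the indirect benefit is less than the cost.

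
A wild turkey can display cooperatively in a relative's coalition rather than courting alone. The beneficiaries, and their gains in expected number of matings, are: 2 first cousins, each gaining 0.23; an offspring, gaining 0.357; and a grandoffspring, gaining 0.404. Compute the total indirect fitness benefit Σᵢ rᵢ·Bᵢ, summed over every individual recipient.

0.337

r to a first cousin = 1/8 (first cousins share one grandparent pair — two paths of length 4: r = 2·(1/2)^4 = 1/8).
r to an offspring = 0.5 (one parent–offspring link: r = (1/2)^1 = 1/2).
r to a grandoffspring = 1/4 (two parent–offspring links: r = (1/2)^2 = 1/4).
Summing one r·B term per recipient: 2·0.125·0.23 + 1·0.5·0.357 + 1·0.25·0.404 = 0.337.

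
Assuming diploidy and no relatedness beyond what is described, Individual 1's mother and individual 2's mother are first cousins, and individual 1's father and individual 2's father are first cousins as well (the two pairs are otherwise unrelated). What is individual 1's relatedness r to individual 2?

0.0625

With two independent routes of shared ancestry, r is the sum of the two contributions.
Individual 1 and individual 2 are related in two ways: second cousins through their mothers (r = 1/32) and second cousins through their fathers (r = 1/32).
r = 1/32 + 1/32 = 1/16 = 0.0625.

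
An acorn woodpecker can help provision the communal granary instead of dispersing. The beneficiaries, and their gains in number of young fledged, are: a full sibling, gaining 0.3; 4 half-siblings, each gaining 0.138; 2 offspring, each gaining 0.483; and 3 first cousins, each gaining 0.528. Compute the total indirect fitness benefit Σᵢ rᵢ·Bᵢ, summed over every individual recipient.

0.969

r to a full sibling = 1/2 (full sibs share both parents — two paths of length 2: r = 2·(1/2)^2 = 1/2).
r to a half-sibling = 1/4 (half-sibs share one parent — one path of length 2: r = (1/2)^2 = 1/4).
r to an offspring = 0.5 (one parent–offspring link: r = (1/2)^1 = 1/2).
r to a first cousin = 0.125 (first cousins share one grandparent pair — two paths of length 4: r = 2·(1/2)^4 = 1/8).
Summing one r·B term per recipient: 1·0.5·0.3 + 4·0.25·0.138 + 2·0.5·0.483 + 3·0.125·0.528 = 0.969.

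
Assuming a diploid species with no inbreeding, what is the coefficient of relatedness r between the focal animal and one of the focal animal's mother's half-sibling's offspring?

0.0625

Each parent–offspring link contributes a factor of 1/2, and independent paths through distinct common ancestors add.
Half first cousins share one grandparent — one path of length 4: r = (1/2)^4 = 1/16.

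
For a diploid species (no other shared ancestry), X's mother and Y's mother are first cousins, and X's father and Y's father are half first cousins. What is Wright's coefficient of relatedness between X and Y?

With two independent routes of shared ancestry, r is the sum of the two contributions.
X and Y are related in two ways: second cousins through their mothers (r = 1/32) and half second cousins through their fathers (r = 1/64).
r = 1/32 + 1/64 = 0.046875.

0.046875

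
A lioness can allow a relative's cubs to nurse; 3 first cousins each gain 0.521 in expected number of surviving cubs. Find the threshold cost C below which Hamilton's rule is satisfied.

r to a first cousin = 0.125 (first cousins share one grandparent pair — two paths of length 4: r = 2·(1/2)^4 = 1/8).
Hamilton's rule: n·r·B > C, so the trait is favored while C < n·r·B = 3·0.125·0.521 = 0.195375.

0.195375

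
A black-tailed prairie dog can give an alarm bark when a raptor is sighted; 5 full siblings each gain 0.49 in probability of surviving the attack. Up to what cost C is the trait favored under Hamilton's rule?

r to a full sibling = 0.5 (full sibs share both parents — two paths of length 2: r = 2·(1/2)^2 = 1/2).
Hamilton's rule: n·r·B > C, so the trait is favored while C < n·r·B = 5·0.5·0.49 = 1.225.

1.225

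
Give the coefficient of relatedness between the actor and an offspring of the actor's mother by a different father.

0.25

Each parent–offspring link contributes a factor of 1/2, and independent paths through distinct common ancestors add.
Half-sibs share one parent — one path of length 2: r = (1/2)^2 = 1/4.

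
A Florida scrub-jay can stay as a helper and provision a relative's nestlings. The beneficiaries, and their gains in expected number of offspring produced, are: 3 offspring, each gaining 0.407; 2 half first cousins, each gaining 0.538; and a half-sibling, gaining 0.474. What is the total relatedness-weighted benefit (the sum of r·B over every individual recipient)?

0.79625

r to an offspring = 0.5 (one parent–offspring link: r = (1/2)^1 = 1/2).
r to a half first cousin = 1/16 (half first cousins share one grandparent — one path of length 4: r = (1/2)^4 = 1/16).
r to a half-sibling = 0.25 (half-sibs share one parent — one path of length 2: r = (1/2)^2 = 1/4).
Summing one r·B term per recipient: 3·0.5·0.407 + 2·0.0625·0.538 + 1·0.25·0.474 = 0.79625.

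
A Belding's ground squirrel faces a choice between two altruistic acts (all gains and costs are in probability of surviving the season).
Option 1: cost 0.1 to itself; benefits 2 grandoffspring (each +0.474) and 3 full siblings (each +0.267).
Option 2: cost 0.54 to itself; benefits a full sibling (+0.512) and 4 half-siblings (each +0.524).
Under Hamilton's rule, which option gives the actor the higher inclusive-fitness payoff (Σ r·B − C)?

Option 1

Option 1: r to a grandoffspring = 0.25.
Option 1: r to a full sibling = 0.5.
Option 1: Σ r·B − C = (2·0.25·0.474 + 3·0.5·0.267) − 0.1 = 0.5375.
Option 2: r to a full sibling = 0.5.
Option 2: r to a half-sibling = 0.25.
Option 2: Σ r·B − C = (1·0.5·0.512 + 4·0.25·0.524) − 0.54 = 0.24.
Option 1 has the higher net inclusive-fitness payoff.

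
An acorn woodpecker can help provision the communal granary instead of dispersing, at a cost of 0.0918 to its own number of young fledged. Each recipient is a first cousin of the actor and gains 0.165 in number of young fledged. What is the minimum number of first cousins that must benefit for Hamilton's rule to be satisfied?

r to a first cousin = 0.125 (first cousins share one grandparent pair — two paths of length 4: r = 2·(1/2)^4 = 1/8).
Hamilton's rule: n·r·B > C  ⇒  n > C/(r·B) = 0.0918/(0.125·0.165) = 4.451.
The smallest integer exceeding 4.451 is 5.

5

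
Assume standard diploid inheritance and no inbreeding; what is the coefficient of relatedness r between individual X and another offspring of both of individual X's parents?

0.5

Each parent–offspring link contributes a factor of 1/2, and independent paths through distinct common ancestors add.
Full sibs share both parents — two paths of length 2: r = 2·(1/2)^2 = 1/2.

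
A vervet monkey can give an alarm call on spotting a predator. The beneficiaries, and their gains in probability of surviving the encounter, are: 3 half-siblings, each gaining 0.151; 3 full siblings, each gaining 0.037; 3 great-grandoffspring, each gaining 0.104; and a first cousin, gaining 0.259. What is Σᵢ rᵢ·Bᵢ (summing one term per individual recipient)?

0.240125

r to a half-sibling = 0.25 (half-sibs share one parent — one path of length 2: r = (1/2)^2 = 1/4).
r to a full sibling = 1/2 (full sibs share both parents — two paths of length 2: r = 2·(1/2)^2 = 1/2).
r to a great-grandoffspring = 1/8 (three parent–offspring links: r = (1/2)^3 = 1/8).
r to a first cousin = 0.125 (first cousins share one grandparent pair — two paths of length 4: r = 2·(1/2)^4 = 1/8).
Summing one r·B term per recipient: 3·0.25·0.151 + 3·0.5·0.037 + 3·0.125·0.104 + 1·0.125·0.259 = 0.240125.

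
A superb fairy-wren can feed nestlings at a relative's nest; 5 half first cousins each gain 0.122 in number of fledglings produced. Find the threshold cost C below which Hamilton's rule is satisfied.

0.038125

r to a half first cousin = 0.0625 (half first cousins share one grandparent — one path of length 4: r = (1/2)^4 = 1/16).
Hamilton's rule: n·r·B > C, so the trait is favored while C < n·r·B = 5·0.0625·0.122 = 0.038125.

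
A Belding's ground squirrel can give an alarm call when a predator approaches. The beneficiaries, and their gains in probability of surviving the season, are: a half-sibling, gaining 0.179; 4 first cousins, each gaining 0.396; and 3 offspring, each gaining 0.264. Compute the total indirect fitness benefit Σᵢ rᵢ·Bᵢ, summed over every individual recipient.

r to a half-sibling = 1/4 (half-sibs share one parent — one path of length 2: r = (1/2)^2 = 1/4).
r to a first cousin = 0.125 (first cousins share one grandparent pair — two paths of length 4: r = 2·(1/2)^4 = 1/8).
r to an offspring = 1/2 (one parent–offspring link: r = (1/2)^1 = 1/2).
Summing one r·B term per recipient: 1·0.25·0.179 + 4·0.125·0.396 + 3·0.5·0.264 = 0.63875.

0.63875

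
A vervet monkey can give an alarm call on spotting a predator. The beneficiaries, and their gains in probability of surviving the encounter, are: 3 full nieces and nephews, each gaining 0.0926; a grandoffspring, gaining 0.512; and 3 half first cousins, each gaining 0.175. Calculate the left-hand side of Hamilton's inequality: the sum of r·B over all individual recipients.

r to a full niece or nephew = 1/4 (full aunt/uncle↔niece/nephew: two paths of length 3 through the shared grandparent pair: r = 2·(1/2)^3 = 1/4).
r to a grandoffspring = 0.25 (two parent–offspring links: r = (1/2)^2 = 1/4).
r to a half first cousin = 0.0625 (half first cousins share one grandparent — one path of length 4: r = (1/2)^4 = 1/16).
Summing one r·B term per recipient: 3·0.25·0.0926 + 1·0.25·0.512 + 3·0.0625·0.175 = 0.2302625.

0.2302625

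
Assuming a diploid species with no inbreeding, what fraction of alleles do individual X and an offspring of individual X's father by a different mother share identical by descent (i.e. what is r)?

Each parent–offspring link contributes a factor of 1/2, and independent paths through distinct common ancestors add.
Half-sibs share one parent — one path of length 2: r = (1/2)^2 = 1/4.

0.25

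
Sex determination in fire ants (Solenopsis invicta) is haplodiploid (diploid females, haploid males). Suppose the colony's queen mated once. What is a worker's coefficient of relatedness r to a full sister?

Haplodiploid full sisters inherit their father's entire haploid genome identically (contributing 1/2) and on average half of their mother's contribution (1/2 · 1/2 = 1/4); r = 1/2 + 1/4 = 3/4.

0.75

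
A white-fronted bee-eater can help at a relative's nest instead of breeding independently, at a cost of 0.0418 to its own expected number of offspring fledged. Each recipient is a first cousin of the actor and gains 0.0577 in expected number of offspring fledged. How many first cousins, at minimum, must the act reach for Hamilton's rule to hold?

6

r to a first cousin = 1/8 (first cousins share one grandparent pair — two paths of length 4: r = 2·(1/2)^4 = 1/8).
Hamilton's rule: n·r·B > C  ⇒  n > C/(r·B) = 0.0418/(0.125·0.0577) = 5.795.
The smallest integer exceeding 5.795 is 6.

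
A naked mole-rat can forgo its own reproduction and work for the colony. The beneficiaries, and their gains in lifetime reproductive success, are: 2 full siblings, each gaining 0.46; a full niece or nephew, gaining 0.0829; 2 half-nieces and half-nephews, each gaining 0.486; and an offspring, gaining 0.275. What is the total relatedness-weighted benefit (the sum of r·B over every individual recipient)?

0.739725

r to a full sibling = 1/2 (full sibs share both parents — two paths of length 2: r = 2·(1/2)^2 = 1/2).
r to a full niece or nephew = 0.25 (full aunt/uncle↔niece/nephew: two paths of length 3 through the shared grandparent pair: r = 2·(1/2)^3 = 1/4).
r to a half-niece or half-nephew = 1/8 (half-aunt/uncle↔niece/nephew: one path of length 3: r = (1/2)^3 = 1/8).
r to an offspring = 1/2 (one parent–offspring link: r = (1/2)^1 = 1/2).
Summing one r·B term per recipient: 2·0.5·0.46 + 1·0.25·0.0829 + 2·0.125·0.486 + 1·0.5·0.275 = 0.739725.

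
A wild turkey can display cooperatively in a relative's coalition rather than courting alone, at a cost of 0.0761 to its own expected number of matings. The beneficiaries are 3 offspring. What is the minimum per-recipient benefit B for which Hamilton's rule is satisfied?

0.0507

r to an offspring = 0.5 (one parent–offspring link: r = (1/2)^1 = 1/2).
Hamilton's rule with n recipients of equal r: n·r·B > C, so B > C/(n·r) = 0.0761/(3·0.5) = 0.0507.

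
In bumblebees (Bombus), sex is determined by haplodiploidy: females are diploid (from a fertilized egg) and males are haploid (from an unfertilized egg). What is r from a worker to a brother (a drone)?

0.25

Her haploid brother carries none of their father's genes and a random half of their mother's genome; that half matches the maternal half of her own genome with probability 1/2: r = 1/2 · 1/2 = 1/4.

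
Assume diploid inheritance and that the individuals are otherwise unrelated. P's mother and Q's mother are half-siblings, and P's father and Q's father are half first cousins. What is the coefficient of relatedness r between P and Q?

0.078125

Relatedness sums over independent paths through distinct common ancestors.
P and Q are related in two ways: half first cousins through their mothers (r = 1/16) and half second cousins through their fathers (r = 1/64).
r = 1/16 + 1/64 = 5/64 = 0.078125.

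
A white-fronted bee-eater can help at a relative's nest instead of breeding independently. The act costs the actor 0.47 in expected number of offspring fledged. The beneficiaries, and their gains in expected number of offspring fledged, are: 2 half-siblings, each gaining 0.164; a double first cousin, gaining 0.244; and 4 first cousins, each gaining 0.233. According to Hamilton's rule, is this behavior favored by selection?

No

Hamilton's rule: the trait is favored when the sum of r·B over every recipient exceeds the actor's cost C.
r to a half-sibling = 1/4 (half-sibs share one parent — one path of length 2: r = (1/2)^2 = 1/4).
r to a double first cousin = 1/4 (double first cousins share both grandparent pairs — four paths of length 4: r = 4·(1/2)^4 = 1/4).
r to a first cousin = 0.125 (first cousins share one grandparent pair — two paths of length 4: r = 2·(1/2)^4 = 1/8).
Summing one r·B term per recipient: 2·0.25·0.164 + 1·0.25·0.244 + 4·0.125·0.233 = 0.2595.
0.2595 < 0.47: the indirect benefit is less than the cost.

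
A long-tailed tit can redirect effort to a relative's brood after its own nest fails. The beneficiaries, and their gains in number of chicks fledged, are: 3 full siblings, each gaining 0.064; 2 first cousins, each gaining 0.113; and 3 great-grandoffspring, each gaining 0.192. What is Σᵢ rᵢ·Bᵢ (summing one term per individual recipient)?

0.19625

r to a full sibling = 1/2 (full sibs share both parents — two paths of length 2: r = 2·(1/2)^2 = 1/2).
r to a first cousin = 0.125 (first cousins share one grandparent pair — two paths of length 4: r = 2·(1/2)^4 = 1/8).
r to a great-grandoffspring = 0.125 (three parent–offspring links: r = (1/2)^3 = 1/8).
Summing one r·B term per recipient: 3·0.5·0.064 + 2·0.125·0.113 + 3·0.125·0.192 = 0.19625.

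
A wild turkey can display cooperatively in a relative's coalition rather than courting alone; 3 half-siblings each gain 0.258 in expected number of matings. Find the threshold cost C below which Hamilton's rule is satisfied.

0.1935

r to a half-sibling = 1/4 (half-sibs share one parent — one path of length 2: r = (1/2)^2 = 1/4).
Hamilton's rule: n·r·B > C, so the trait is favored while C < n·r·B = 3·0.25·0.258 = 0.1935.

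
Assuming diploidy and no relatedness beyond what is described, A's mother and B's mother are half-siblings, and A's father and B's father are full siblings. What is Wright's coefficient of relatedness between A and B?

With two independent routes of shared ancestry, r is the sum of the two contributions.
A and B are related in two ways: half first cousins through their mothers (r = 1/16) and first cousins through their fathers (r = 1/8).
r = 1/16 + 1/8 = 3/16 = 0.1875.

0.1875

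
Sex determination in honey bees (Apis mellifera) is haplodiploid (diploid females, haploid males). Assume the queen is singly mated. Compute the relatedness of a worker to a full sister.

0.75

Haplodiploid full sisters inherit their father's entire haploid genome identically (contributing 1/2) and on average half of their mother's contribution (1/2 · 1/2 = 1/4); r = 1/2 + 1/4 = 3/4.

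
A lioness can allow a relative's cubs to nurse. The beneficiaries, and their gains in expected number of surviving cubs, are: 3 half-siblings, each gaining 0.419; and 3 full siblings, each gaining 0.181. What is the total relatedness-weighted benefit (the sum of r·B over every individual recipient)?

r to a half-sibling = 1/4 (half-sibs share one parent — one path of length 2: r = (1/2)^2 = 1/4).
r to a full sibling = 0.5 (full sibs share both parents — two paths of length 2: r = 2·(1/2)^2 = 1/2).
Summing one r·B term per recipient: 3·0.25·0.419 + 3·0.5·0.181 = 0.58575.

0.58575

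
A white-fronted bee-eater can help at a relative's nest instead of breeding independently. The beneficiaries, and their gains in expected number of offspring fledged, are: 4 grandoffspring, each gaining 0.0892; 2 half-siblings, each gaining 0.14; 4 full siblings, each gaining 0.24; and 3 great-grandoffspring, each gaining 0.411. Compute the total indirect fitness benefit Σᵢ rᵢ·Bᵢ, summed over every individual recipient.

r to a grandoffspring = 0.25 (two parent–offspring links: r = (1/2)^2 = 1/4).
r to a half-sibling = 0.25 (half-sibs share one parent — one path of length 2: r = (1/2)^2 = 1/4).
r to a full sibling = 0.5 (full sibs share both parents — two paths of length 2: r = 2·(1/2)^2 = 1/2).
r to a great-grandoffspring = 1/8 (three parent–offspring links: r = (1/2)^3 = 1/8).
Summing one r·B term per recipient: 4·0.25·0.0892 + 2·0.25·0.14 + 4·0.5·0.24 + 3·0.125·0.411 = 0.793325.

0.793325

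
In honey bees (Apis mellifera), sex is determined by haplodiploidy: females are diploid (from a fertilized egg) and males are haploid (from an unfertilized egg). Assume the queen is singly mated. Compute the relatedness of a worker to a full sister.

Haplodiploid full sisters inherit their father's entire haploid genome identically (contributing 1/2) and on average half of their mother's contribution (1/2 · 1/2 = 1/4); r = 1/2 + 1/4 = 3/4.

0.75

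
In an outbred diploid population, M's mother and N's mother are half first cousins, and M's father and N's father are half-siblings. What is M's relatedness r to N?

Wright's path rule: contributions from independent ancestry routes add.
M and N are related in two ways: half second cousins through their mothers (r = 1/64) and half first cousins through their fathers (r = 1/16).
r = 1/64 + 1/16 = 0.078125.

0.078125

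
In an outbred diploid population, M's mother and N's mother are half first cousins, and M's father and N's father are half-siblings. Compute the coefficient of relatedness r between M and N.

0.078125

Relatedness sums over independent paths through distinct common ancestors.
M and N are related in two ways: half second cousins through their mothers (r = 1/64) and half first cousins through their fathers (r = 1/16).
r = 1/64 + 1/16 = 5/64 = 0.078125.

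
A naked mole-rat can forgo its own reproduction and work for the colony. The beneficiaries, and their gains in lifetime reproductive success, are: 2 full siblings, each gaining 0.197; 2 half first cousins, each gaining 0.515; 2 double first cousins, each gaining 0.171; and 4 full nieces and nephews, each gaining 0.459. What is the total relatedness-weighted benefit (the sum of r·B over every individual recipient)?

0.805875

r to a full sibling = 0.5 (full sibs share both parents — two paths of length 2: r = 2·(1/2)^2 = 1/2).
r to a half first cousin = 0.0625 (half first cousins share one grandparent — one path of length 4: r = (1/2)^4 = 1/16).
r to a double first cousin = 1/4 (double first cousins share both grandparent pairs — four paths of length 4: r = 4·(1/2)^4 = 1/4).
r to a full niece or nephew = 1/4 (full aunt/uncle↔niece/nephew: two paths of length 3 through the shared grandparent pair: r = 2·(1/2)^3 = 1/4).
Summing one r·B term per recipient: 2·0.5·0.197 + 2·0.0625·0.515 + 2·0.25·0.171 + 4·0.25·0.459 = 0.805875.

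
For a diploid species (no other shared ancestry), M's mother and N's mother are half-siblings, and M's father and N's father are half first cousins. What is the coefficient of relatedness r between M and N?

Wright's path rule: contributions from independent ancestry routes add.
M and N are related in two ways: half first cousins through their mothers (r = 1/16) and half second cousins through their fathers (r = 1/64).
r = 1/16 + 1/64 = 0.078125.

0.078125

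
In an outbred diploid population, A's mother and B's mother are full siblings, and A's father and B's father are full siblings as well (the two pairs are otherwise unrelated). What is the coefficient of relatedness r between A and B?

Wright's path rule: contributions from independent ancestry routes add.
A and B are related in two ways: first cousins through their mothers (r = 1/8) and first cousins through their fathers (r = 1/8) — i.e. double first cousins.
r = 1/8 + 1/8 = 0.25.

0.25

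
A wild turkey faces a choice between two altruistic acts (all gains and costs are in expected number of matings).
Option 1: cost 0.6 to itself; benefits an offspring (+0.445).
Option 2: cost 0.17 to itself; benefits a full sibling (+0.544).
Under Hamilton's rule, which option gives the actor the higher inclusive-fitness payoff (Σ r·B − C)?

Option 1: r to an offspring = 0.5.
Option 1: Σ r·B − C = (1·0.5·0.445) − 0.6 = -0.3775.
Option 2: r to a full sibling = 0.5.
Option 2: Σ r·B − C = (1·0.5·0.544) − 0.17 = 0.102.
Option 2 has the higher net inclusive-fitness payoff.

Option 2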